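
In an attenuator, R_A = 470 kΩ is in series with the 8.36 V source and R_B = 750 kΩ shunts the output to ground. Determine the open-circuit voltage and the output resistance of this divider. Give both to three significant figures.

V_th = 5.14 V, R_th = 289 kΩ

V_th is the open-circuit tap voltage: 8.36 × 750/(470 + 750) = 5.14 V.
With the supply zeroed, R_A and R_B appear in parallel from the tap: R_th = R_A‖R_B = (470 × 750)/1220 = 289 kΩ.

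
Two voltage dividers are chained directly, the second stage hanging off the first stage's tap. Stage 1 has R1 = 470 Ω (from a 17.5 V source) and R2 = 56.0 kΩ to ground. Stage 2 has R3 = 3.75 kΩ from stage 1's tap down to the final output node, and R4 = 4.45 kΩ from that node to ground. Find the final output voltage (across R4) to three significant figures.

V_out ≈ 8.91 V

Stage 2 presents R3+R4 = 8200 Ω as a load on stage 1's tap.
Stage 1's lower leg becomes R2‖(R3+R4) = 7153 Ω, so V_mid = 17.5 × 7153/7623 = 16.42 V.
Stage 2 is itself unloaded: V_out = V_mid × R4/(R3+R4) = 16.42 × 4450/8200 = 8.91 V.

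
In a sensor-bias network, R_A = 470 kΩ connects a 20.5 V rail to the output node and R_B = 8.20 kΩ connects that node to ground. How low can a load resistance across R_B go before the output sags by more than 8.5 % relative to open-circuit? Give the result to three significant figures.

Output resistance R_th = R_A‖R_B = (470 × 8.20)/478.2 = 8.059 kΩ.
The fractional drop is R_th/(R_th + R_L); requiring this ≤ 0.0850 gives R_L ≥ R_th(1/0.0850 − 1) = 8.059 × 10.76 = 86.8 kΩ.

R_L(min) ≈ 86.8 kΩ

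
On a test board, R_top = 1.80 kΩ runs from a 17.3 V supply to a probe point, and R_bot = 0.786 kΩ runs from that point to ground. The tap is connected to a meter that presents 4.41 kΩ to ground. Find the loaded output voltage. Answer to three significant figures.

V_out ≈ 4.68 V

The load sits in parallel with R_bot: R_bot‖R_L = (786 × 4410) / (786 + 4410) = 667.1 Ω.
V_out = 17.3 × 667.1 / (1800 + 667.1) = 17.3 × 667.1/2467 = 4.68 V.
(Unloaded it would have been 5.26 V.)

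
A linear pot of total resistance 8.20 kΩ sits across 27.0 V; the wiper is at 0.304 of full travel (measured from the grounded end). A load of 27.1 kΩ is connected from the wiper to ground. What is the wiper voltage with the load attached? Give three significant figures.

V ≈ 7.71 V

The wiper splits the pot into (1−α)R = 5.707 kΩ above and αR = 2.493 kΩ below.
Lower section ‖ load = 2.283 kΩ.
V_wiper = 27.0 × 2.283/(5.707 + 2.283) = 7.71 V.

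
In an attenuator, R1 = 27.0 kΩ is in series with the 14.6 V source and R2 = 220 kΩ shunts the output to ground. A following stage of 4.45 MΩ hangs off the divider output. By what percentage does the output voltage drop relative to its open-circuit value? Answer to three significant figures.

0.538 %

The divider's output (Thévenin) resistance is R1‖R2 = 24.05 kΩ.
Fractional drop under load = R_th/(R_th + R_L) = 24.05 / (24.05 + 4450) = 0.005375.
So the output falls by 0.538 %.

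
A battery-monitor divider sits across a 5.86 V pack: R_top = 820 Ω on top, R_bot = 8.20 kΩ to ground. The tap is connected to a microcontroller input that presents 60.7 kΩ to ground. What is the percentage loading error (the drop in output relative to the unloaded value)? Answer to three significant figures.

1.21 %

The divider's output (Thévenin) resistance is R_top‖R_bot = 745.5 Ω.
Fractional drop under load = R_th/(R_th + R_L) = 745.5 / (745.5 + 60700) = 0.01213.
So the output falls by 1.21 %.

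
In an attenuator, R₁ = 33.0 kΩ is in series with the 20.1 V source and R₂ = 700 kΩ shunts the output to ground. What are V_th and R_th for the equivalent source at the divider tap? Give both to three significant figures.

V_th = 19.2 V, R_th = 31.5 kΩ

V_th is the open-circuit tap voltage: 20.1 × 700/(33.0 + 700) = 19.2 V.
With the supply zeroed, R₁ and R₂ appear in parallel from the tap: R_th = R₁‖R₂ = (33.0 × 700)/733.0 = 31.5 kΩ.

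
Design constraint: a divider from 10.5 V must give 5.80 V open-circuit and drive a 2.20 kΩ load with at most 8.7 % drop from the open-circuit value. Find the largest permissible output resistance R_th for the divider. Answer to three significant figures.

R_th ≤ 210 Ω

Loading drop = R_th/(R_th + R_L) ≤ 0.0870, so R_th ≤ R_L · ε/(1−ε) = 2.20 kΩ × 0.0870/0.9130 = 210 Ω.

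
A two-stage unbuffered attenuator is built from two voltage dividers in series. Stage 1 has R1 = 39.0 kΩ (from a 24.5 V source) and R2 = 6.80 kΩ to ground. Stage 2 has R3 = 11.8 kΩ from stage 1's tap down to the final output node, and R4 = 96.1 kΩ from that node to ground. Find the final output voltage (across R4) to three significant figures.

Stage 2 presents R3+R4 = 107.9 kΩ as a load on stage 1's tap.
Stage 1's lower leg becomes R2‖(R3+R4) = 6.397 kΩ, so V_mid = 24.5 × 6.397/45.40 = 3.452 V.
Stage 2 is itself unloaded: V_out = V_mid × R4/(R3+R4) = 3.452 × 96.1/107.9 = 3.07 V.

V_out ≈ 3.07 V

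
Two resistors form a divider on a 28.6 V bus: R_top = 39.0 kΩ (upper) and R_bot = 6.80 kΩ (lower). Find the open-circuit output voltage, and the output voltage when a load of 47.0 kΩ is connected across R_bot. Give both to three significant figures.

Unloaded: 4.25 V; loaded: 3.78 V

Open-circuit: V = 28.6 × 6.80/(39.0 + 6.80) = 4.25 V.
With the load, R_bot becomes R_bot‖R_L = 5.941 kΩ, so V = 28.6 × 5.941/44.94 = 3.78 V.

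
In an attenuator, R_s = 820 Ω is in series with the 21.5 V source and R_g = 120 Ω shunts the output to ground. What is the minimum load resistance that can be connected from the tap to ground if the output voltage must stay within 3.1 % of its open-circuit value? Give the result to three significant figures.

Output resistance R_th = R_s‖R_g = (820 × 120)/940.0 = 104.7 Ω.
The fractional drop is R_th/(R_th + R_L); requiring this ≤ 0.0310 gives R_L ≥ R_th(1/0.0310 − 1) = 104.7 × 31.26 = 3.27 kΩ.

R_L(min) ≈ 3.27 kΩ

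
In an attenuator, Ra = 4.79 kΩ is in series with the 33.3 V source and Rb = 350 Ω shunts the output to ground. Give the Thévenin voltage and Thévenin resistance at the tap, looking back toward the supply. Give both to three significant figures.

V_th is the open-circuit tap voltage: 33.3 × 350/(4790 + 350) = 2.27 V.
With the supply zeroed, Ra and Rb appear in parallel from the tap: R_th = Ra‖Rb = (4790 × 350)/5140 = 326 Ω.

V_th = 2.27 V, R_th = 326 Ω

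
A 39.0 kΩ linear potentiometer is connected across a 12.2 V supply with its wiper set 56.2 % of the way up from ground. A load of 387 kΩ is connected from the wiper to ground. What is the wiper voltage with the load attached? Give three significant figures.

V ≈ 6.69 V

The wiper splits the pot into (1−α)R = 17.08 kΩ above and αR = 21.92 kΩ below.
Lower section ‖ load = 20.74 kΩ.
V_wiper = 12.2 × 20.74/(17.08 + 20.74) = 6.69 V.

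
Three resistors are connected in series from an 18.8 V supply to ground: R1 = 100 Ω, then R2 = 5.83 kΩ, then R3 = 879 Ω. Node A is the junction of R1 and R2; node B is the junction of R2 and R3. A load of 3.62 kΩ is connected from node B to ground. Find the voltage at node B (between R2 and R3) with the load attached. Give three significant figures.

V ≈ 2.00 V

At node B, R3 is in parallel with the load: R3‖R_L = 707.3 Ω.
Below node A the resistance is R2 + (R3‖R_L) = 6537 Ω, so V_A = 18.8 × 6537/6637 = 18.52 V.
Then V_B = V_A × (R3‖R_L)/(R2 + R3‖R_L) = 18.52 × 707.3/6537 = 2.00 V.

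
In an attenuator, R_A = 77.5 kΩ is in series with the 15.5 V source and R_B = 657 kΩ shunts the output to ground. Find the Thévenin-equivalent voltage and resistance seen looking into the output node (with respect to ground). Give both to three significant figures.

V_th is the open-circuit tap voltage: 15.5 × 657/(77.5 + 657) = 13.9 V.
With the supply zeroed, R_A and R_B appear in parallel from the tap: R_th = R_A‖R_B = (77.5 × 657)/734.5 = 69.3 kΩ.

V_th = 13.9 V, R_th = 69.3 kΩ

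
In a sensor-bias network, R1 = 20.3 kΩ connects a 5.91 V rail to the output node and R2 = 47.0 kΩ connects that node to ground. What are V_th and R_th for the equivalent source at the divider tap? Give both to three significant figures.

V_th is the open-circuit tap voltage: 5.91 × 47.0/(20.3 + 47.0) = 4.13 V.
With the supply zeroed, R1 and R2 appear in parallel from the tap: R_th = R1‖R2 = (20.3 × 47.0)/67.30 = 14.2 kΩ.

V_th = 4.13 V, R_th = 14.2 kΩ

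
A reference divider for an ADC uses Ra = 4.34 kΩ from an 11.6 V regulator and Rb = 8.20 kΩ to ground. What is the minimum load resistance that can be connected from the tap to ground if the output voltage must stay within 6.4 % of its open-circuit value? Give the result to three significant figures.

Output resistance R_th = Ra‖Rb = (4.34 × 8.20)/12.54 = 2.838 kΩ.
The fractional drop is R_th/(R_th + R_L); requiring this ≤ 0.0640 gives R_L ≥ R_th(1/0.0640 − 1) = 2.838 × 14.62 = 41.5 kΩ.

R_L(min) ≈ 41.5 kΩ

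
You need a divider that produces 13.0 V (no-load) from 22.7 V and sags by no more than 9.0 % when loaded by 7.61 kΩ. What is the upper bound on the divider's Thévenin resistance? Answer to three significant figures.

R_th ≤ 753 Ω

Loading drop = R_th/(R_th + R_L) ≤ 0.0900, so R_th ≤ R_L · ε/(1−ε) = 7.61 kΩ × 0.0900/0.9100 = 753 Ω.
(Any R1, R2 with R2/(R1+R2) = 0.573 and R1‖R2 ≤ 753 Ω will meet the spec.)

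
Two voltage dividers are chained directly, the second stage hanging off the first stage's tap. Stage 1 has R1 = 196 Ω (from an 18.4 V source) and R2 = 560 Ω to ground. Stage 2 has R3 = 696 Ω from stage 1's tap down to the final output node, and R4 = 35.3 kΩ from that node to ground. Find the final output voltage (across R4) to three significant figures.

Stage 2 presents R3+R4 = 36000 Ω as a load on stage 1's tap.
Stage 1's lower leg becomes R2‖(R3+R4) = 551.4 Ω, so V_mid = 18.4 × 551.4/747.4 = 13.57 V.
Stage 2 is itself unloaded: V_out = V_mid × R4/(R3+R4) = 13.57 × 35300/36000 = 13.3 V.

V_out ≈ 13.3 V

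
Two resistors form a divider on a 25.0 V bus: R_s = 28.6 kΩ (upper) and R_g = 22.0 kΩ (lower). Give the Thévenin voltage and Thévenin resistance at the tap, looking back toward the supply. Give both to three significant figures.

V_th is the open-circuit tap voltage: 25.0 × 22.0/(28.6 + 22.0) = 10.9 V.
With the supply zeroed, R_s and R_g appear in parallel from the tap: R_th = R_s‖R_g = (28.6 × 22.0)/50.60 = 12.4 kΩ.

V_th = 10.9 V, R_th = 12.4 kΩ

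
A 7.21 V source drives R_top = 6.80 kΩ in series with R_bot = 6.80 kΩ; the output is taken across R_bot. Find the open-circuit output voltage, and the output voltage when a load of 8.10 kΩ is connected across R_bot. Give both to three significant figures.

Unloaded: 3.60 V; loaded: 2.54 V

Open-circuit: V = 7.21 × 6.80/(6.80 + 6.80) = 3.60 V.
With the load, R_bot becomes R_bot‖R_L = 3.697 kΩ, so V = 7.21 × 3.697/10.50 = 2.54 V.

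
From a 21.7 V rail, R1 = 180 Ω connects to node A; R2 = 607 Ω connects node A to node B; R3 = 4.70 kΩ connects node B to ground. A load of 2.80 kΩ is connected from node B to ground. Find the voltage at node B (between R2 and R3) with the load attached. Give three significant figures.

At node B, R3 is in parallel with the load: R3‖R_L = 1755 Ω.
Below node A the resistance is R2 + (R3‖R_L) = 2362 Ω, so V_A = 21.7 × 2362/2542 = 20.16 V.
Then V_B = V_A × (R3‖R_L)/(R2 + R3‖R_L) = 20.16 × 1755/2362 = 15.0 V.

V ≈ 15.0 V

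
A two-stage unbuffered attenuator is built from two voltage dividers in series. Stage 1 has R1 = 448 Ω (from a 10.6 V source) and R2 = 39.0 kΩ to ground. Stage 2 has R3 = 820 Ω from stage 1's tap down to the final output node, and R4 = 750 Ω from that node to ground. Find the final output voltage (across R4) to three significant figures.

Stage 2 presents R3+R4 = 1570 Ω as a load on stage 1's tap.
Stage 1's lower leg becomes R2‖(R3+R4) = 1509 Ω, so V_mid = 10.6 × 1509/1957 = 8.174 V.
Stage 2 is itself unloaded: V_out = V_mid × R4/(R3+R4) = 8.174 × 750/1570 = 3.90 V.

V_out ≈ 3.90 V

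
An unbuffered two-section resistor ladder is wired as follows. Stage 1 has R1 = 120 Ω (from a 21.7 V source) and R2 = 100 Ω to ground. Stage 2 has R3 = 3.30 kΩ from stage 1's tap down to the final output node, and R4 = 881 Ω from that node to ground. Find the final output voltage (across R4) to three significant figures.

V_out ≈ 2.05 V

Stage 2 presents R3+R4 = 4181 Ω as a load on stage 1's tap.
Stage 1's lower leg becomes R2‖(R3+R4) = 97.66 Ω, so V_mid = 21.7 × 97.66/217.7 = 9.737 V.
Stage 2 is itself unloaded: V_out = V_mid × R4/(R3+R4) = 9.737 × 881/4181 = 2.05 V.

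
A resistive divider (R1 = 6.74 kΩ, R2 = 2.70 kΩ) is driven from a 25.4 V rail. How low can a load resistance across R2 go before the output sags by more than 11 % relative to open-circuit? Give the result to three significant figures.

R_L(min) ≈ 15.6 kΩ

Output resistance R_th = R1‖R2 = (6.74 × 2.70)/9.440 = 1.928 kΩ.
The fractional drop is R_th/(R_th + R_L); requiring this ≤ 0.110 gives R_L ≥ R_th(1/0.110 − 1) = 1.928 × 8.091 = 15.6 kΩ.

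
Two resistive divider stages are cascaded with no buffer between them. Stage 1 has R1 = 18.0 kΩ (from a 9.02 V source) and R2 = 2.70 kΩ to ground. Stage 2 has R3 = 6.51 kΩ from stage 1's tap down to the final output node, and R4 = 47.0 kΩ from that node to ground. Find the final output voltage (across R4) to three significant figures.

V_out ≈ 0.990 V

Stage 2 presents R3+R4 = 53.51 kΩ as a load on stage 1's tap.
Stage 1's lower leg becomes R2‖(R3+R4) = 2.570 kΩ, so V_mid = 9.02 × 2.570/20.57 = 1.127 V.
Stage 2 is itself unloaded: V_out = V_mid × R4/(R3+R4) = 1.127 × 47.0/53.51 = 0.990 V.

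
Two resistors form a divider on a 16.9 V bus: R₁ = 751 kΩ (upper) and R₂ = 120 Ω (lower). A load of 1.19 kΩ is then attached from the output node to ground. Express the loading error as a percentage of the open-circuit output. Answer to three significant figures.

9.16 %

Unloaded V = 16.9 × 120/751100 = 0.0027000 V.
Loaded: R₂‖R_L = 109.0 Ω, giving V = 16.9 × 109.0/751100 = 0.0024527 V.
Drop = (0.0027000 − 0.0024527) / 0.0027000 = 9.16 %.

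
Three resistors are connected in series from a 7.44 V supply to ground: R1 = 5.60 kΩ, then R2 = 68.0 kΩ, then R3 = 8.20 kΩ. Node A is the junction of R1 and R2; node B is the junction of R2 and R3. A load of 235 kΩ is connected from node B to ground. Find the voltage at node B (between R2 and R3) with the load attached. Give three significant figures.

At node B, R3 is in parallel with the load: R3‖R_L = 7.924 kΩ.
Below node A the resistance is R2 + (R3‖R_L) = 75.92 kΩ, so V_A = 7.44 × 75.92/81.52 = 6.929 V.
Then V_B = V_A × (R3‖R_L)/(R2 + R3‖R_L) = 6.929 × 7.924/75.92 = 0.723 V.

V ≈ 0.723 V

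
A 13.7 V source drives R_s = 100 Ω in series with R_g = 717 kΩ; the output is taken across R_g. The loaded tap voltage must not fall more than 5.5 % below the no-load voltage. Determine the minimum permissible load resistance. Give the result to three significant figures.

Output resistance R_th = R_s‖R_g = (100 × 717000)/717100 = 99.99 Ω.
The fractional drop is R_th/(R_th + R_L); requiring this ≤ 0.0550 gives R_L ≥ R_th(1/0.0550 − 1) = 99.99 × 17.18 = 1.72 kΩ.

R_L(min) ≈ 1.72 kΩ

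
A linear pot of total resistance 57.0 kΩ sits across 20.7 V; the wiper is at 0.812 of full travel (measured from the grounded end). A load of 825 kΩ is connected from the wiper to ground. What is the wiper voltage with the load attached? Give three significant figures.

The wiper splits the pot into (1−α)R = 10.72 kΩ above and αR = 46.28 kΩ below.
Lower section ‖ load = 43.83 kΩ.
V_wiper = 20.7 × 43.83/(10.72 + 43.83) = 16.6 V.

V ≈ 16.6 V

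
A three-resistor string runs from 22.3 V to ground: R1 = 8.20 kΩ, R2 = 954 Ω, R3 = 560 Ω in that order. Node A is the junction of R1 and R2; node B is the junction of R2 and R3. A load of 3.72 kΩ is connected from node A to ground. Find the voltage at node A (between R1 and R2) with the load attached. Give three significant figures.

Below node A the series string R2+R3 = 1514 Ω sits in parallel with the 3720 Ω load: 1076 Ω.
V_A = 22.3 × 1076/(8200 + 1076) = 2.59 V.

V ≈ 2.59 V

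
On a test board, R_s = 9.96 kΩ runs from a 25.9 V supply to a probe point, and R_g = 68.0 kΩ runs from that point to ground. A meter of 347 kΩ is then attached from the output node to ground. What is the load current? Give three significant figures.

R_g‖R_L = 56.86 kΩ; V_out = 25.9 × 56.86/66.82 = 22.04 V.
I_L = V_out / R_L = 22.04 / 347 kΩ = 0.0635 mA.

I_L ≈ 0.0635 mA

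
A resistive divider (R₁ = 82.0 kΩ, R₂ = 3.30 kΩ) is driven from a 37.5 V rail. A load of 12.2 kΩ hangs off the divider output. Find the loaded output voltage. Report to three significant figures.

The load sits in parallel with R₂: R₂‖R_L = (3.30 × 12.2) / (3.30 + 12.2) = 2.597 kΩ.
V_out = 37.5 × 2.597 / (82.0 + 2.597) = 37.5 × 2.597/84.60 = 1.15 V.
(Unloaded it would have been 1.45 V.)

V_out ≈ 1.15 V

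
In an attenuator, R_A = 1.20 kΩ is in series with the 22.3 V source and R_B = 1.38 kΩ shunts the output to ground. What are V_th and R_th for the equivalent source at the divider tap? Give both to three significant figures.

V_th = 11.9 V, R_th = 642 Ω

V_th is the open-circuit tap voltage: 22.3 × 1.38/(1.20 + 1.38) = 11.9 V.
With the supply zeroed, R_A and R_B appear in parallel from the tap: R_th = R_A‖R_B = (1.20 × 1.38)/2.580 = 642 Ω.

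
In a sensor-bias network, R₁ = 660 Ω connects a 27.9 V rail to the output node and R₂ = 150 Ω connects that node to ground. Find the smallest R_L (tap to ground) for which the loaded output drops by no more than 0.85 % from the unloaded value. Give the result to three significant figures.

Output resistance R_th = R₁‖R₂ = (660 × 150)/810.0 = 122.2 Ω.
The fractional drop is R_th/(R_th + R_L); requiring this ≤ 0.00850 gives R_L ≥ R_th(1/0.00850 − 1) = 122.2 × 116.6 = 14.3 kΩ.

R_L(min) ≈ 14.3 kΩ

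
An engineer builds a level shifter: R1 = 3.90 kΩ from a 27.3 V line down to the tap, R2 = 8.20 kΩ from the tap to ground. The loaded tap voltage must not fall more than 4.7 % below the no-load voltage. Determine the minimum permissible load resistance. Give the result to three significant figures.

Output resistance R_th = R1‖R2 = (3.90 × 8.20)/12.10 = 2.643 kΩ.
The fractional drop is R_th/(R_th + R_L); requiring this ≤ 0.0470 gives R_L ≥ R_th(1/0.0470 − 1) = 2.643 × 20.28 = 53.6 kΩ.

R_L(min) ≈ 53.6 kΩ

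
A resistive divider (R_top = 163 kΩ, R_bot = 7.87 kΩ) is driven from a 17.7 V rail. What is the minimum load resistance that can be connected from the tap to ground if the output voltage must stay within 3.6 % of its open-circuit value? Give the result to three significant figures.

R_L(min) ≈ 201 kΩ

Output resistance R_th = R_top‖R_bot = (163 × 7.87)/170.9 = 7.508 kΩ.
The fractional drop is R_th/(R_th + R_L); requiring this ≤ 0.0360 gives R_L ≥ R_th(1/0.0360 − 1) = 7.508 × 26.78 = 201 kΩ.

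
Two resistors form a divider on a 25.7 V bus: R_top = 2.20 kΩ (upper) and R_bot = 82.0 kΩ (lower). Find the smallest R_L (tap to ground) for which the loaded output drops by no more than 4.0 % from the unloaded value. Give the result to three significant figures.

Output resistance R_th = R_top‖R_bot = (2.20 × 82.0)/84.20 = 2.143 kΩ.
The fractional drop is R_th/(R_th + R_L); requiring this ≤ 0.0400 gives R_L ≥ R_th(1/0.0400 − 1) = 2.143 × 24.00 = 51.4 kΩ.

R_L(min) ≈ 51.4 kΩ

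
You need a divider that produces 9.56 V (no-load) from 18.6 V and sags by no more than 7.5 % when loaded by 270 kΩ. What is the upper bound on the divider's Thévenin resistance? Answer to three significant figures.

R_th ≤ 21.9 kΩ

Loading drop = R_th/(R_th + R_L) ≤ 0.0750, so R_th ≤ R_L · ε/(1−ε) = 270 kΩ × 0.0750/0.9250 = 21.9 kΩ.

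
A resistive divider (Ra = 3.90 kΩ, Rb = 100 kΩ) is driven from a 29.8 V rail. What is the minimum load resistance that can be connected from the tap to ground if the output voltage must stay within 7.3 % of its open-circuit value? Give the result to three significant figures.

R_L(min) ≈ 47.7 kΩ

Output resistance R_th = Ra‖Rb = (3.90 × 100)/103.9 = 3.754 kΩ.
The fractional drop is R_th/(R_th + R_L); requiring this ≤ 0.0730 gives R_L ≥ R_th(1/0.0730 − 1) = 3.754 × 12.70 = 47.7 kΩ.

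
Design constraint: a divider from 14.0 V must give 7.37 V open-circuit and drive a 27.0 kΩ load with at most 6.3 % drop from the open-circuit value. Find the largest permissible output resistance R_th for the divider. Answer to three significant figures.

Loading drop = R_th/(R_th + R_L) ≤ 0.0630, so R_th ≤ R_L · ε/(1−ε) = 27.0 kΩ × 0.0630/0.9370 = 1.82 kΩ.
(Any R1, R2 with R2/(R1+R2) = 0.526 and R1‖R2 ≤ 1.82 kΩ will meet the spec.)

R_th ≤ 1.82 kΩ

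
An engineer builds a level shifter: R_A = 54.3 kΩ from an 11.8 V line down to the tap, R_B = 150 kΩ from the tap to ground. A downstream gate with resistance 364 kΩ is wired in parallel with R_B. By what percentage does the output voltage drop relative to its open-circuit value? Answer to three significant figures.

Unloaded V = 11.8 × 150/204.3 = 8.6637 V.
Loaded: R_B‖R_L = 106.2 kΩ, giving V = 11.8 × 106.2/160.5 = 7.8085 V.
Drop = (8.6637 − 7.8085) / 8.6637 = 9.87 %.

9.87 %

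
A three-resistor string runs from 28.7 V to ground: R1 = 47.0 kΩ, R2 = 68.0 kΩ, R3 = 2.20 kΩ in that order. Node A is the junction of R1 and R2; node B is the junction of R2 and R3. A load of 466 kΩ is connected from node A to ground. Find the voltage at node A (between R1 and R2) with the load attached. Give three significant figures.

V ≈ 16.2 V

Below node A the series string R2+R3 = 70.20 kΩ sits in parallel with the 466 kΩ load: 61.01 kΩ.
V_A = 28.7 × 61.01/(47.0 + 61.01) = 16.2 V.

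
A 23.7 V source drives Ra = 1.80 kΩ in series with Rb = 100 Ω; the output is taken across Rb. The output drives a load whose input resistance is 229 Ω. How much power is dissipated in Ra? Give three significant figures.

Total resistance from the source is Ra + (Rb‖R_L) = 1870 Ω, so I = 23.7/1870 Ω = 12.68 mA.
P = I²·Ra = (12.68 mA)² × 1.80 kΩ = 289 mW.

P ≈ 289 mW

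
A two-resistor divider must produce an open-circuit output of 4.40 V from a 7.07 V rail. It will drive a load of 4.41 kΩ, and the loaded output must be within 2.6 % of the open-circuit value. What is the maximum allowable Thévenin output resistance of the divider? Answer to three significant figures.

R_th ≤ 118 Ω

Loading drop = R_th/(R_th + R_L) ≤ 0.0260, so R_th ≤ R_L · ε/(1−ε) = 4.41 kΩ × 0.0260/0.9740 = 118 Ω.
(Any R1, R2 with R2/(R1+R2) = 0.622 and R1‖R2 ≤ 118 Ω will meet the spec.)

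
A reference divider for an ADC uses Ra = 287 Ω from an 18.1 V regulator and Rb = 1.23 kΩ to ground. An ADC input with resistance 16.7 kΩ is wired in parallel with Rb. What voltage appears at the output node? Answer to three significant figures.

V_out ≈ 14.5 V

The load sits in parallel with Rb: Rb‖R_L = (1230 × 16700) / (1230 + 16700) = 1146 Ω.
V_out = 18.1 × 1146 / (287 + 1146) = 18.1 × 1146/1433 = 14.5 V.
(Unloaded it would have been 14.7 V.)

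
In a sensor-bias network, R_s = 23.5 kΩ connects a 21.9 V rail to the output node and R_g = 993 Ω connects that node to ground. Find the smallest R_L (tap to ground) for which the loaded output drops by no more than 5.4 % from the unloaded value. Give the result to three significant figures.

R_L(min) ≈ 16.7 kΩ

Output resistance R_th = R_s‖R_g = (23500 × 993)/24490 = 952.7 Ω.
The fractional drop is R_th/(R_th + R_L); requiring this ≤ 0.0540 gives R_L ≥ R_th(1/0.0540 − 1) = 952.7 × 17.52 = 16.7 kΩ.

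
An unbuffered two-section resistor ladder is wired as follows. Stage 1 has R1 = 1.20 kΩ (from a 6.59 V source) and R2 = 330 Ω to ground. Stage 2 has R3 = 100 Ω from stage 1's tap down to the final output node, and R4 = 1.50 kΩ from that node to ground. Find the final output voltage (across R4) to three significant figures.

V_out ≈ 1.15 V

Stage 2 presents R3+R4 = 1600 Ω as a load on stage 1's tap.
Stage 1's lower leg becomes R2‖(R3+R4) = 273.6 Ω, so V_mid = 6.59 × 273.6/1474 = 1.223 V.
Stage 2 is itself unloaded: V_out = V_mid × R4/(R3+R4) = 1.223 × 1500/1600 = 1.15 V.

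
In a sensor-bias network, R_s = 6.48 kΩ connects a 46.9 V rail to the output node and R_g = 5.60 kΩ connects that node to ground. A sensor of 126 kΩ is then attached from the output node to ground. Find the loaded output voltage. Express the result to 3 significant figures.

V_out ≈ 21.2 V

The load sits in parallel with R_g: R_g‖R_L = (5.60 × 126) / (5.60 + 126) = 5.362 kΩ.
V_out = 46.9 × 5.362 / (6.48 + 5.362) = 46.9 × 5.362/11.84 = 21.2 V.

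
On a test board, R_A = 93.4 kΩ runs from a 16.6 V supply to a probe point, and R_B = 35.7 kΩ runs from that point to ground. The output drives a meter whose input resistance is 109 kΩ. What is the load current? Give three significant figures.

I_L ≈ 0.0340 mA

R_B‖R_L = 26.89 kΩ; V_out = 16.6 × 26.89/120.3 = 3.711 V.
I_L = V_out / R_L = 3.711 / 109 kΩ = 0.0340 mA.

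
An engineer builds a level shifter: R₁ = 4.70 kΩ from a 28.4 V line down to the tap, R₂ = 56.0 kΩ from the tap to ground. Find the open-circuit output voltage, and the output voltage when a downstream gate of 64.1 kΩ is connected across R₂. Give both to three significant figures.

Unloaded: 26.2 V; loaded: 24.5 V

Open-circuit: V = 28.4 × 56.0/(4.70 + 56.0) = 26.2 V.
With the load, R₂ becomes R₂‖R_L = 29.89 kΩ, so V = 28.4 × 29.89/34.59 = 24.5 V.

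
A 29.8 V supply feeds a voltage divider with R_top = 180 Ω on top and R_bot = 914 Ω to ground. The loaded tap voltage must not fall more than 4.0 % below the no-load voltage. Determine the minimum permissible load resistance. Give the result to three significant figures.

Output resistance R_th = R_top‖R_bot = (180 × 914)/1094 = 150.4 Ω.
The fractional drop is R_th/(R_th + R_L); requiring this ≤ 0.0400 gives R_L ≥ R_th(1/0.0400 − 1) = 150.4 × 24.00 = 3.61 kΩ.

R_L(min) ≈ 3.61 kΩ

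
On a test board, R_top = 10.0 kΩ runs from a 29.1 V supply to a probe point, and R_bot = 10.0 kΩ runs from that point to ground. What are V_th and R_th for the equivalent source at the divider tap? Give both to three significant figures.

V_th is the open-circuit tap voltage: 29.1 × 10.0/(10.0 + 10.0) = 14.6 V.
With the supply zeroed, R_top and R_bot appear in parallel from the tap: R_th = R_top‖R_bot = (10.0 × 10.0)/20.00 = 5.00 kΩ.

V_th = 14.6 V, R_th = 5.00 kΩ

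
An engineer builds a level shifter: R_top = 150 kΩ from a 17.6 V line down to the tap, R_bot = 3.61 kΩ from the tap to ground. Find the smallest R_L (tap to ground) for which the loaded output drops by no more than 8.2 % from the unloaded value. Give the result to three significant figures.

R_L(min) ≈ 39.5 kΩ

Output resistance R_th = R_top‖R_bot = (150 × 3.61)/153.6 = 3.525 kΩ.
The fractional drop is R_th/(R_th + R_L); requiring this ≤ 0.0820 gives R_L ≥ R_th(1/0.0820 − 1) = 3.525 × 11.20 = 39.5 kΩ.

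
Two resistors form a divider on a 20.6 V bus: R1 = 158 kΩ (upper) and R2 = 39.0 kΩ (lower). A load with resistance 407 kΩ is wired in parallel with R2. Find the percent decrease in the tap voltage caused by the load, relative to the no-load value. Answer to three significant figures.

The divider's output (Thévenin) resistance is R1‖R2 = 31.28 kΩ.
Fractional drop under load = R_th/(R_th + R_L) = 31.28 / (31.28 + 407) = 0.07137.
So the output falls by 7.14 %.

7.14 %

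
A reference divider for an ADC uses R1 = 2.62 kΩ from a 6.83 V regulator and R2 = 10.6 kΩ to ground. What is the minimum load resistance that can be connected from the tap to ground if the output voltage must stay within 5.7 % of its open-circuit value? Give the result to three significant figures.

R_L(min) ≈ 34.8 kΩ

Output resistance R_th = R1‖R2 = (2.62 × 10.6)/13.22 = 2.101 kΩ.
The fractional drop is R_th/(R_th + R_L); requiring this ≤ 0.0570 gives R_L ≥ R_th(1/0.0570 − 1) = 2.101 × 16.54 = 34.8 kΩ.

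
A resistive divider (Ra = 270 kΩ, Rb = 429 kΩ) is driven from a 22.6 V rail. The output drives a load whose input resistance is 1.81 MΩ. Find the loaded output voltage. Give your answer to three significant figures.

The load sits in parallel with Rb: Rb‖R_L = (429 × 1810) / (429 + 1810) = 346.8 kΩ.
V_out = 22.6 × 346.8 / (270 + 346.8) = 22.6 × 346.8/616.8 = 12.7 V.

V_out ≈ 12.7 V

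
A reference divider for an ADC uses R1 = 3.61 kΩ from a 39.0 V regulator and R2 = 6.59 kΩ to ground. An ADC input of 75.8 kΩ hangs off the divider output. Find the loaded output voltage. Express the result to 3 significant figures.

V_out ≈ 24.4 V

The load sits in parallel with R2: R2‖R_L = (6.59 × 75.8) / (6.59 + 75.8) = 6.063 kΩ.
V_out = 39.0 × 6.063 / (3.61 + 6.063) = 39.0 × 6.063/9.673 = 24.4 V.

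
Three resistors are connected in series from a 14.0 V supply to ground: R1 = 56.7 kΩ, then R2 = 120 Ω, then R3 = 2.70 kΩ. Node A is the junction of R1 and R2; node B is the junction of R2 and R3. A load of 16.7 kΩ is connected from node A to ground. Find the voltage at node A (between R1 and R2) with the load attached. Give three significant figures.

V ≈ 0.571 V

Below node A the series string R2+R3 = 2820 Ω sits in parallel with the 16700 Ω load: 2413 Ω.
V_A = 14.0 × 2413/(56700 + 2413) = 0.571 V.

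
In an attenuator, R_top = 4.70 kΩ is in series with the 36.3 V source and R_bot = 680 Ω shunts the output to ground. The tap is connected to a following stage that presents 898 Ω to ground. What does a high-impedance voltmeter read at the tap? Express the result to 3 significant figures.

The load sits in parallel with R_bot: R_bot‖R_L = (680 × 898) / (680 + 898) = 387.0 Ω.
V_out = 36.3 × 387.0 / (4700 + 387.0) = 36.3 × 387.0/5087 = 2.76 V.

V_out ≈ 2.76 V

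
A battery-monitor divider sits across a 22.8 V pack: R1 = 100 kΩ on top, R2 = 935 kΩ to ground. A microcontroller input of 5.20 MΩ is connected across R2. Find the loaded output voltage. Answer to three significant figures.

V_out ≈ 20.2 V

The load sits in parallel with R2: R2‖R_L = (935 × 5200) / (935 + 5200) = 792.5 kΩ.
V_out = 22.8 × 792.5 / (100 + 792.5) = 22.8 × 792.5/892.5 = 20.2 V.
(Unloaded it would have been 20.6 V.)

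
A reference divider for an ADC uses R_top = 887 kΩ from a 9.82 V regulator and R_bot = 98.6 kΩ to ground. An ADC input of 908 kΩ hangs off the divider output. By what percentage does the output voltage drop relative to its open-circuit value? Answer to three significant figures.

8.90 %

Unloaded V = 9.82 × 98.6/985.6 = 0.98240 V.
Loaded: R_bot‖R_L = 88.94 kΩ, giving V = 9.82 × 88.94/975.9 = 0.89494 V.
Drop = (0.98240 − 0.89494) / 0.98240 = 8.90 %.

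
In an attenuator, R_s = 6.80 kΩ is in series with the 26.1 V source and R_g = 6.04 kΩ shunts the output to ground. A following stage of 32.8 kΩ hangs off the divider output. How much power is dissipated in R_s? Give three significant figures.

P ≈ 32.7 mW

Total resistance from the source is R_s + (R_g‖R_L) = 11.90 kΩ, so I = 26.1/11.90 kΩ = 2.193 mA.
P = I²·R_s = (2.193 mA)² × 6.80 kΩ = 32.7 mW.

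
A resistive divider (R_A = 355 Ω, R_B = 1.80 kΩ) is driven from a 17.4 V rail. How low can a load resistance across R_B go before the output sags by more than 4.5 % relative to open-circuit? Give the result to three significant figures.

Output resistance R_th = R_A‖R_B = (355 × 1800)/2155 = 296.5 Ω.
The fractional drop is R_th/(R_th + R_L); requiring this ≤ 0.0450 gives R_L ≥ R_th(1/0.0450 − 1) = 296.5 × 21.22 = 6.29 kΩ.

R_L(min) ≈ 6.29 kΩ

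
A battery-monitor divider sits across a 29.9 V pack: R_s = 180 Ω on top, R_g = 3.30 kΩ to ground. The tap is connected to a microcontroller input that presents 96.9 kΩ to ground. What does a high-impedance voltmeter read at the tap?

The load sits in parallel with R_g: R_g‖R_L = (3300 × 96900) / (3300 + 96900) = 3191 Ω.
V_out = 29.9 × 3191 / (180 + 3191) = 29.9 × 3191/3371 = 28.3 V.

V_out ≈ 28.3 V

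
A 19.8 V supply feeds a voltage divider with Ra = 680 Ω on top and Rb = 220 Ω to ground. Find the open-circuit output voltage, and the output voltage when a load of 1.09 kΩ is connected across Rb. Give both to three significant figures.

Unloaded: 4.84 V; loaded: 4.20 V

Open-circuit: V = 19.8 × 220/(680 + 220) = 4.84 V.
With the load, Rb becomes Rb‖R_L = 183.1 Ω, so V = 19.8 × 183.1/863.1 = 4.20 V.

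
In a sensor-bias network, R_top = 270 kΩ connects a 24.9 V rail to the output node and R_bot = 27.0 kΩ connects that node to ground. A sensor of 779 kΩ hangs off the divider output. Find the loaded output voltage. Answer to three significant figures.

V_out ≈ 2.19 V

The load sits in parallel with R_bot: R_bot‖R_L = (27.0 × 779) / (27.0 + 779) = 26.10 kΩ.
V_out = 24.9 × 26.10 / (270 + 26.10) = 24.9 × 26.10/296.1 = 2.19 V.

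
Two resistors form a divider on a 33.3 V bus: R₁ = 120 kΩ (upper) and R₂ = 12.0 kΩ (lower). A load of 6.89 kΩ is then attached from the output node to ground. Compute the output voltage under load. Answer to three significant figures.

V_out ≈ 1.17 V

The load sits in parallel with R₂: R₂‖R_L = (12.0 × 6.89) / (12.0 + 6.89) = 4.377 kΩ.
V_out = 33.3 × 4.377 / (120 + 4.377) = 33.3 × 4.377/124.4 = 1.17 V.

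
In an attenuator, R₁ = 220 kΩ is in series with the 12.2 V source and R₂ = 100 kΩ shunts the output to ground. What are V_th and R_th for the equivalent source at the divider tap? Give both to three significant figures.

V_th = 3.81 V, R_th = 68.8 kΩ

V_th is the open-circuit tap voltage: 12.2 × 100/(220 + 100) = 3.81 V.
With the supply zeroed, R₁ and R₂ appear in parallel from the tap: R_th = R₁‖R₂ = (220 × 100)/320.0 = 68.8 kΩ.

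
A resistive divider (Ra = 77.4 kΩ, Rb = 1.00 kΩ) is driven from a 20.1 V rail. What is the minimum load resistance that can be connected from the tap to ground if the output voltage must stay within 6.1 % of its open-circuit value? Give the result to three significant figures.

Output resistance R_th = Ra‖Rb = (77400 × 1000)/78400 = 987.2 Ω.
The fractional drop is R_th/(R_th + R_L); requiring this ≤ 0.0610 gives R_L ≥ R_th(1/0.0610 − 1) = 987.2 × 15.39 = 15.2 kΩ.

R_L(min) ≈ 15.2 kΩ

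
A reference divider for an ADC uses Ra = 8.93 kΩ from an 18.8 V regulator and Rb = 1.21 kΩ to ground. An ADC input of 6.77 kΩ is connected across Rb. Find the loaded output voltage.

The load sits in parallel with Rb: Rb‖R_L = (1.21 × 6.77) / (1.21 + 6.77) = 1.027 kΩ.
V_out = 18.8 × 1.027 / (8.93 + 1.027) = 18.8 × 1.027/9.957 = 1.94 V.

V_out ≈ 1.94 V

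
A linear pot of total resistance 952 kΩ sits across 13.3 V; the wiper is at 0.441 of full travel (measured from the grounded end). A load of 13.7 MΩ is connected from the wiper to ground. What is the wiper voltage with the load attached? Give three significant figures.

The wiper splits the pot into (1−α)R = 532.2 kΩ above and αR = 419.8 kΩ below.
Lower section ‖ load = 407.3 kΩ.
V_wiper = 13.3 × 407.3/(532.2 + 407.3) = 5.77 V.

V ≈ 5.77 V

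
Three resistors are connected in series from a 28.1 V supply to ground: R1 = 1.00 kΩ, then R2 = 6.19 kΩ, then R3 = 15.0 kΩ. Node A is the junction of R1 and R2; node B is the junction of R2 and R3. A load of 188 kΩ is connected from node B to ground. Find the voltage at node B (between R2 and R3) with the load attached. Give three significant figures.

V ≈ 18.5 V

At node B, R3 is in parallel with the load: R3‖R_L = 13.89 kΩ.
Below node A the resistance is R2 + (R3‖R_L) = 20.08 kΩ, so V_A = 28.1 × 20.08/21.08 = 26.77 V.
Then V_B = V_A × (R3‖R_L)/(R2 + R3‖R_L) = 26.77 × 13.89/20.08 = 18.5 V.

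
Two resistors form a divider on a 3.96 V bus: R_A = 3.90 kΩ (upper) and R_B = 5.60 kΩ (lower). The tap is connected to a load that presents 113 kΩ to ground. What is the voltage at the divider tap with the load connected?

V_out ≈ 2.29 V

The load sits in parallel with R_B: R_B‖R_L = (5.60 × 113) / (5.60 + 113) = 5.336 kΩ.
V_out = 3.96 × 5.336 / (3.90 + 5.336) = 3.96 × 5.336/9.236 = 2.29 V.
(Unloaded it would have been 2.33 V.)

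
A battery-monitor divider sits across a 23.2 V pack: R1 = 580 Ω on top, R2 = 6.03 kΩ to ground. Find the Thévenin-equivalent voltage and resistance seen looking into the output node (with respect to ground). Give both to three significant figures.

V_th is the open-circuit tap voltage: 23.2 × 6030/(580 + 6030) = 21.2 V.
With the supply zeroed, R1 and R2 appear in parallel from the tap: R_th = R1‖R2 = (580 × 6030)/6610 = 529 Ω.

V_th = 21.2 V, R_th = 529 Ω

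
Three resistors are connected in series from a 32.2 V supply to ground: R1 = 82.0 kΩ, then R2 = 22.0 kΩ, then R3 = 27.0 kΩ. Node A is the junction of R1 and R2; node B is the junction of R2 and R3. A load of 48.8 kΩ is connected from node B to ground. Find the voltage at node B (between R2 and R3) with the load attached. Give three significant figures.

V ≈ 4.61 V

At node B, R3 is in parallel with the load: R3‖R_L = 17.38 kΩ.
Below node A the resistance is R2 + (R3‖R_L) = 39.38 kΩ, so V_A = 32.2 × 39.38/121.4 = 10.45 V.
Then V_B = V_A × (R3‖R_L)/(R2 + R3‖R_L) = 10.45 × 17.38/39.38 = 4.61 V.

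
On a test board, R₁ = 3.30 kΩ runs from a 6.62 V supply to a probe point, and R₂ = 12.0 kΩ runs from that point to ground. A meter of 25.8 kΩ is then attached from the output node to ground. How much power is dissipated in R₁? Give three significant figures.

Total resistance from the source is R₁ + (R₂‖R_L) = 11.49 kΩ, so I = 6.62/11.49 kΩ = 0.5761 mA.
P = I²·R₁ = (0.5761 mA)² × 3.30 kΩ = 1.10 mW.

P ≈ 1.10 mW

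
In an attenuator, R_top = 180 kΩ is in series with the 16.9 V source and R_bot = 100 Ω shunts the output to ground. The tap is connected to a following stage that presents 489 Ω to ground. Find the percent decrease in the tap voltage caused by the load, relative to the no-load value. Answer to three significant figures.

The divider's output (Thévenin) resistance is R_top‖R_bot = 99.94 Ω.
Fractional drop under load = R_th/(R_th + R_L) = 99.94 / (99.94 + 489) = 0.1697.
So the output falls by 17.0 %.

17.0 %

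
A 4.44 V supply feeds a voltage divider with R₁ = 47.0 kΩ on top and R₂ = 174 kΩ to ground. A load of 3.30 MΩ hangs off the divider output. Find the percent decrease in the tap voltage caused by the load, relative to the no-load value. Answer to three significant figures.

1.11 %

The divider's output (Thévenin) resistance is R₁‖R₂ = 37.00 kΩ.
Fractional drop under load = R_th/(R_th + R_L) = 37.00 / (37.00 + 3300) = 0.01109.
So the output falls by 1.11 %.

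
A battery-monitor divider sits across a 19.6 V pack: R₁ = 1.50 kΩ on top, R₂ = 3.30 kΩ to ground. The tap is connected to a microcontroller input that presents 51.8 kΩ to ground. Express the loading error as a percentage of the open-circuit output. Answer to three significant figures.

1.95 %

The divider's output (Thévenin) resistance is R₁‖R₂ = 1.031 kΩ.
Fractional drop under load = R_th/(R_th + R_L) = 1.031 / (1.031 + 51.8) = 0.01952.
So the output falls by 1.95 %.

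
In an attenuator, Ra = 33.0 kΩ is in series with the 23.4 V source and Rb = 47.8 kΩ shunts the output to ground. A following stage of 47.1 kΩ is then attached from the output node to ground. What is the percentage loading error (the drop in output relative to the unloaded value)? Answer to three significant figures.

29.3 %

The divider's output (Thévenin) resistance is Ra‖Rb = 19.52 kΩ.
Fractional drop under load = R_th/(R_th + R_L) = 19.52 / (19.52 + 47.1) = 0.2930.
So the output falls by 29.3 %.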